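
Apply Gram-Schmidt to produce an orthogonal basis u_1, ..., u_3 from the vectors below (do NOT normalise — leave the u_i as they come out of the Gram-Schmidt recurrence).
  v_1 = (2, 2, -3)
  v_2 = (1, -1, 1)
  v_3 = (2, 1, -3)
Orthogonal basis:
  u_1 = (2, 2, -3)
  u_2 = (23/17, -11/17, 8/17)
  u_3 = (-5/42, -25/42, -10/21)

Apply the Gram-Schmidt recurrence
  u_1 = v_1
  u_i = v_i − Σ_{j<i} ((v_i · u_j) / (u_j · u_j)) · u_j.

Step by step this gives:
  u_1 = (2, 2, -3)
  u_2 = (23/17, -11/17, 8/17)
  u_3 = (-5/42, -25/42, -10/21)

Orthogonality check:
  u_2 · u_1 = 0 (should be 0)
  u_3 · u_1 = 0 (should be 0)
  u_3 · u_2 = 0 (should be 0)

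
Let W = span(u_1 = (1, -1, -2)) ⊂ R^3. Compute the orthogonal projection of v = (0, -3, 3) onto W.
proj_W(v) = (-1/2, 1/2, 1)

Set up U = [u_1 | ... | u_1] ∈ R^(3×1). The projector onto W = col(U) is P = U (U^T U)^(-1) U^T.
Compute U^T U =
  [6],
and U^T v = (-3).
Solve U^T U · c = U^T v for the coefficients: c = (-1/2). The projection is proj_W(v) = U c.
Check: (v - proj_W(v)) · u_1 = 0  (should be 0).
Result: proj_W(v) = (-1/2, 1/2, 1).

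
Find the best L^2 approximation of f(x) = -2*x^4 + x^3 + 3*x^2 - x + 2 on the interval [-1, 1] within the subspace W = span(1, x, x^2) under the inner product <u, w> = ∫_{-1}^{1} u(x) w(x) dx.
g(x) = 9*x^2/7 - 2*x/5 + 76/35

The best approximation g ∈ W is the orthogonal projection of f onto W. Writing g = a_0 + a_1 x + a_2 x^2, the coefficients solve the normal equations G · a = b where
  G_{ij} = <φ_i, φ_j> and b_i = <f, φ_i>, with φ_0 = 1, φ_1 = x, φ_2 = x^2.
G =
  [2, 0, 2/3]
  [0, 2/3, 0]
  [2/3, 0, 2/5],
b = (26/5, -4/15, 206/105).
Solving gives a_0 = 76/35, a_1 = -2/5, a_2 = 9/7, so
  g(x) = 9*x^2/7 - 2*x/5 + 76/35.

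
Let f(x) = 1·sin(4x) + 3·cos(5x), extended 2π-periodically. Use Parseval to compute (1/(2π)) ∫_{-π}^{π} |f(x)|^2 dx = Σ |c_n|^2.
Σ |c_n|^2 = 5

Expand |f|^2 and use orthogonality of {sin(nx), cos(mx)} on [-π, π]:
  ∫_{-π}^{π} sin(nx)^2 dx = π, ∫ cos(mx)^2 dx = π, and cross terms integrate to 0.
So ∫_{-π}^{π} f(x)^2 dx = 1^2 · π + 3^2 · π = (1 + 9)π.
Divide by 2π: (1 + 9)/2 = 5.
By Parseval, this equals Σ |c_n|^2.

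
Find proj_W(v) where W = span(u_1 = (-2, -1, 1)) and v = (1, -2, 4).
proj_W(v) = (-4/3, -2/3, 2/3)

Set up U = [u_1 | ... | u_1] ∈ R^(3×1). The projector onto W = col(U) is P = U (U^T U)^(-1) U^T.
Compute U^T U =
  [6],
and U^T v = (4).
Solve U^T U · c = U^T v for the coefficients: c = (2/3). The projection is proj_W(v) = U c.
Check: (v - proj_W(v)) · u_1 = 0  (should be 0).
Result: proj_W(v) = (-4/3, -2/3, 2/3).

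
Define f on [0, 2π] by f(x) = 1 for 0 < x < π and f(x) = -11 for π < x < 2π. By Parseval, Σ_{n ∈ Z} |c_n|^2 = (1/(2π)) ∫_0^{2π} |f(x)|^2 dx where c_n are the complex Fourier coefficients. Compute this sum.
Σ |c_n|^2 = 61

Parseval equates the L^2 energy of f (normalised by 1/(2π)) with the ℓ^2 sum of its Fourier coefficients: (1/(2π)) ∫_0^{2π} |f|^2 = Σ |c_n|^2.
Compute the left side: (1/(2π)) [∫_0^π 1^2 dx + ∫_π^{2π} (-11)^2 dx] = (1/(2π)) · (1π + 121π) = (1 + 121)/2 = 61.
So Σ_{n ∈ Z} |c_n|^2 = 61.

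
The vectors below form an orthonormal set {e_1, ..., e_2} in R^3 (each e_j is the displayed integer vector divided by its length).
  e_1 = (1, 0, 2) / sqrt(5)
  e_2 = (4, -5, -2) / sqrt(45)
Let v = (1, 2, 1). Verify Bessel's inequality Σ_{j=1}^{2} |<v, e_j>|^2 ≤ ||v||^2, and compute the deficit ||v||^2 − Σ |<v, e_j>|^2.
Σ |<v, e_j>|^2 = 29/9; ||v||^2 = 6; deficit = 25/9

Write each e_j = u_j / sqrt(<u_j, u_j>) where u_j is the displayed integer vector. Then <v, e_j> = <v, u_j> / sqrt(<u_j, u_j>), so |<v, e_j>|^2 = <v, u_j>^2 / <u_j, u_j>.
Coefficients: <v, e_1> = 3/sqrt(5), <v, e_2> = -8/sqrt(45).
Square and sum: Σ |<v, e_j>|^2 = 29/9.
Compute ||v||^2 = v·v = 6.
Deficit = 6 − 29/9 = 25/9 ≥ 0, confirming Bessel's inequality. (The deficit equals ||v − Σ <v,e_j> e_j||^2, the squared distance from v to span{e_j}.)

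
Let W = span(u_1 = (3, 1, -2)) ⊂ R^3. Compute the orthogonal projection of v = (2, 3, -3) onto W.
proj_W(v) = (45/14, 15/14, -15/7)

Set up U = [u_1 | ... | u_1] ∈ R^(3×1). The projector onto W = col(U) is P = U (U^T U)^(-1) U^T.
Compute U^T U =
  [14],
and U^T v = (15).
Solve U^T U · c = U^T v for the coefficients: c = (15/14). The projection is proj_W(v) = U c.
Check: (v - proj_W(v)) · u_1 = 0  (should be 0).
Result: proj_W(v) = (45/14, 15/14, -15/7).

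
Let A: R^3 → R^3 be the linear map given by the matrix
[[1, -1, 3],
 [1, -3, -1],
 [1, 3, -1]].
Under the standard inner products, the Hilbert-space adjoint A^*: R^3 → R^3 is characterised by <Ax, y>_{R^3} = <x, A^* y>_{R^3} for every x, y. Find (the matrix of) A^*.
A^* = A^T =
[[1, 1, 1],
 [-1, -3, 3],
 [3, -1, -1]]

For real matrices with standard dot products, the defining identity <Ax, y> = <x, A^* y> gives (Ax)^T y = x^T (A^*) y, i.e. x^T A^T y = x^T (A^*) y. Since this holds for all x, y, we must have A^* = A^T. Therefore
A^* =
[[1, 1, 1],
 [-1, -3, 3],
 [3, -1, -1]].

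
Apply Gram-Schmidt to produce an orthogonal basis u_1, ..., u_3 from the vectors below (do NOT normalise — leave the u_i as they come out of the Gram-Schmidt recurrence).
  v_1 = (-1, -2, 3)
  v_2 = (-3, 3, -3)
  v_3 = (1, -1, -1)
Orthogonal basis:
  u_1 = (-1, -2, 3)
  u_2 = (-27/7, 9/7, -3/7)
  u_3 = (-3/13, -12/13, -9/13)

Apply the Gram-Schmidt recurrence
  u_1 = v_1
  u_i = v_i − Σ_{j<i} ((v_i · u_j) / (u_j · u_j)) · u_j.

Step by step this gives:
  u_1 = (-1, -2, 3)
  u_2 = (-27/7, 9/7, -3/7)
  u_3 = (-3/13, -12/13, -9/13)

Orthogonality check:
  u_2 · u_1 = 0 (should be 0)
  u_3 · u_1 = 0 (should be 0)
  u_3 · u_2 = 0 (should be 0)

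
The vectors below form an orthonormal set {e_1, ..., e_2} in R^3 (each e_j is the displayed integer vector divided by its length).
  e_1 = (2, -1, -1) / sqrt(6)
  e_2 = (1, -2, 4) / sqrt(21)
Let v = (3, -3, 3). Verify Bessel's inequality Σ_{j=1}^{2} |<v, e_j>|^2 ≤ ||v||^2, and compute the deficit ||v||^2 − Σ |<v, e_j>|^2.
Σ |<v, e_j>|^2 = 27; ||v||^2 = 27; deficit = 0

Write each e_j = u_j / sqrt(<u_j, u_j>) where u_j is the displayed integer vector. Then <v, e_j> = <v, u_j> / sqrt(<u_j, u_j>), so |<v, e_j>|^2 = <v, u_j>^2 / <u_j, u_j>.
Coefficients: <v, e_1> = 6/sqrt(6), <v, e_2> = 21/sqrt(21).
Square and sum: Σ |<v, e_j>|^2 = 27.
Compute ||v||^2 = v·v = 27.
Deficit = 27 − 27 = 0 ≥ 0, confirming Bessel's inequality. (The deficit equals ||v − Σ <v,e_j> e_j||^2, the squared distance from v to span{e_j}.)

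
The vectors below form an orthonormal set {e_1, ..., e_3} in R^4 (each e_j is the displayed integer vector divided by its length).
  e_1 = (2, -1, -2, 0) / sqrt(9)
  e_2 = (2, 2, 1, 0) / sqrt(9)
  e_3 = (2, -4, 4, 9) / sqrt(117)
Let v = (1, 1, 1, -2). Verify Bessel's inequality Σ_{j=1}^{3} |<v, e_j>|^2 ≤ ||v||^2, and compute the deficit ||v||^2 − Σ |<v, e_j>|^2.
Σ |<v, e_j>|^2 = 66/13; ||v||^2 = 7; deficit = 25/13

Write each e_j = u_j / sqrt(<u_j, u_j>) where u_j is the displayed integer vector. Then <v, e_j> = <v, u_j> / sqrt(<u_j, u_j>), so |<v, e_j>|^2 = <v, u_j>^2 / <u_j, u_j>.
Coefficients: <v, e_1> = -1/sqrt(9), <v, e_2> = 5/sqrt(9), <v, e_3> = -16/sqrt(117).
Square and sum: Σ |<v, e_j>|^2 = 66/13.
Compute ||v||^2 = v·v = 7.
Deficit = 7 − 66/13 = 25/13 ≥ 0, confirming Bessel's inequality. (The deficit equals ||v − Σ <v,e_j> e_j||^2, the squared distance from v to span{e_j}.)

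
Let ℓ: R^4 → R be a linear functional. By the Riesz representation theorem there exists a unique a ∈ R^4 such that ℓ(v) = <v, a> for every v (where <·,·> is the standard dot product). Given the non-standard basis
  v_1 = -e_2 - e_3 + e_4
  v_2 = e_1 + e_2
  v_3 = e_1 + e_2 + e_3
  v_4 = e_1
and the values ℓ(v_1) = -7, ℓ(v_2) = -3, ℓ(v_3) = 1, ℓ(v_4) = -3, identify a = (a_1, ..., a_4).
a = (-3, 0, 4, -3)

Write a = (a_1, ..., a_4) in the standard basis. For each basis vector v_i, ℓ(v_i) = <v_i, a> is a linear equation in the a_j's. Collect the n equations into a matrix system V a = ℓ, where row i of V is v_i (expressed in the standard basis). Since V is invertible (lower-triangular with 1s on the diagonal, up to permutation), solve by back-substitution:
  V =
[[0, -1, -1, 1],
 [1, 1, 0, 0],
 [1, 1, 1, 0],
 [1, 0, 0, 0]]
  V a = (-7, -3, 1, -3)
Solving gives a = (-3, 0, 4, -3).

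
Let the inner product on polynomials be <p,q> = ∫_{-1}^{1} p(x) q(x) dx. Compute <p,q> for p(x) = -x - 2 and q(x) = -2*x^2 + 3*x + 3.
<p,q> = -34/3

Expand the product: p(x)·q(x) = 2*x^3 + x^2 - 9*x - 6.
∫_{-1}^{1} of each monomial x^k gives [2/(k+1) if k even, 0 if k odd]. Integrating term-by-term (or equivalently evaluating the antiderivative F(x) = x^4/2 + x^3/3 - 9*x^2/2 - 6*x at the endpoints):
  F(1) − F(−1) = -29/3 − (5/3) = -34/3.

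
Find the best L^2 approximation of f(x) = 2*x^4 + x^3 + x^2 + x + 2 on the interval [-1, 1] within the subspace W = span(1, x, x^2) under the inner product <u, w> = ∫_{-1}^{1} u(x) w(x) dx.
g(x) = 19*x^2/7 + 8*x/5 + 64/35

The best approximation g ∈ W is the orthogonal projection of f onto W. Writing g = a_0 + a_1 x + a_2 x^2, the coefficients solve the normal equations G · a = b where
  G_{ij} = <φ_i, φ_j> and b_i = <f, φ_i>, with φ_0 = 1, φ_1 = x, φ_2 = x^2.
G =
  [2, 0, 2/3]
  [0, 2/3, 0]
  [2/3, 0, 2/5],
b = (82/15, 16/15, 242/105).
Solving gives a_0 = 64/35, a_1 = 8/5, a_2 = 19/7, so
  g(x) = 19*x^2/7 + 8*x/5 + 64/35.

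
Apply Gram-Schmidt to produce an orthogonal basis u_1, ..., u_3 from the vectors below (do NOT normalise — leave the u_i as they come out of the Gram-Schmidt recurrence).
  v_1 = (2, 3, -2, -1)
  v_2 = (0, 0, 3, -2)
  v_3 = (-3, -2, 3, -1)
Orthogonal basis:
  u_1 = (2, 3, -2, -1)
  u_2 = (4/9, 2/3, 23/9, -20/9)
  u_3 = (-150/109, 95/218, -45/109, -135/218)

Apply the Gram-Schmidt recurrence
  u_1 = v_1
  u_i = v_i − Σ_{j<i} ((v_i · u_j) / (u_j · u_j)) · u_j.

Step by step this gives:
  u_1 = (2, 3, -2, -1)
  u_2 = (4/9, 2/3, 23/9, -20/9)
  u_3 = (-150/109, 95/218, -45/109, -135/218)

Orthogonality check:
  u_2 · u_1 = 0 (should be 0)
  u_3 · u_1 = 0 (should be 0)
  u_3 · u_2 = 0 (should be 0)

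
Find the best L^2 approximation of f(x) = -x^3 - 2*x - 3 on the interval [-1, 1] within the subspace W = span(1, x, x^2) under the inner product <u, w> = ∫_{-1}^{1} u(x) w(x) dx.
g(x) = -13*x/5 - 3

The best approximation g ∈ W is the orthogonal projection of f onto W. Writing g = a_0 + a_1 x + a_2 x^2, the coefficients solve the normal equations G · a = b where
  G_{ij} = <φ_i, φ_j> and b_i = <f, φ_i>, with φ_0 = 1, φ_1 = x, φ_2 = x^2.
G =
  [2, 0, 2/3]
  [0, 2/3, 0]
  [2/3, 0, 2/5],
b = (-6, -26/15, -2).
Solving gives a_0 = -3, a_1 = -13/5, a_2 = 0, so
  g(x) = -13*x/5 - 3.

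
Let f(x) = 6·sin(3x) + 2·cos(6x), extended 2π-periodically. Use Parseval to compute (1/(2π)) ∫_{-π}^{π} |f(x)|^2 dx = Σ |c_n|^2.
Σ |c_n|^2 = 20

Expand |f|^2 and use orthogonality of {sin(nx), cos(mx)} on [-π, π]:
  ∫_{-π}^{π} sin(nx)^2 dx = π, ∫ cos(mx)^2 dx = π, and cross terms integrate to 0.
So ∫_{-π}^{π} f(x)^2 dx = 6^2 · π + 2^2 · π = (36 + 4)π.
Divide by 2π: (36 + 4)/2 = 20.
By Parseval, this equals Σ |c_n|^2.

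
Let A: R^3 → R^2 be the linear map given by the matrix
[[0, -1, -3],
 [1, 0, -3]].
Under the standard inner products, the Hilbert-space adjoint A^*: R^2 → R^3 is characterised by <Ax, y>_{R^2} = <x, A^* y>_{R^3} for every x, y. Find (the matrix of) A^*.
A^* = A^T =
[[0, 1],
 [-1, 0],
 [-3, -3]]

For real matrices with standard dot products, the defining identity <Ax, y> = <x, A^* y> gives (Ax)^T y = x^T (A^*) y, i.e. x^T A^T y = x^T (A^*) y. Since this holds for all x, y, we must have A^* = A^T. Therefore
A^* =
[[0, 1],
 [-1, 0],
 [-3, -3]].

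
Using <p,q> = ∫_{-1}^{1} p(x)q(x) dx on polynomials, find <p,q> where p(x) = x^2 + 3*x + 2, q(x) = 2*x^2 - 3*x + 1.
<p,q> = 32/15

Expand the product: p(x)·q(x) = 2*x^4 + 3*x^3 - 4*x^2 - 3*x + 2.
∫_{-1}^{1} of each monomial x^k gives [2/(k+1) if k even, 0 if k odd]. Integrating term-by-term (or equivalently evaluating the antiderivative F(x) = 2*x^5/5 + 3*x^4/4 - 4*x^3/3 - 3*x^2/2 + 2*x at the endpoints):
  F(1) − F(−1) = 19/60 − (-109/60) = 32/15.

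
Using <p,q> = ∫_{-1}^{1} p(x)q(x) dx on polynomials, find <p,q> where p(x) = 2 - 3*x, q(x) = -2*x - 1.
<p,q> = 0

Expand the product: p(x)·q(x) = 6*x^2 - x - 2.
∫_{-1}^{1} of each monomial x^k gives [2/(k+1) if k even, 0 if k odd]. Integrating term-by-term (or equivalently evaluating the antiderivative F(x) = 2*x^3 - x^2/2 - 2*x at the endpoints):
  F(1) − F(−1) = -1/2 − (-1/2) = 0.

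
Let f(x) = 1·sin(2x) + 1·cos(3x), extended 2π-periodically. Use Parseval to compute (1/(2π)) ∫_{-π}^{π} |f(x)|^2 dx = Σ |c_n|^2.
Σ |c_n|^2 = 1

Expand |f|^2 and use orthogonality of {sin(nx), cos(mx)} on [-π, π]:
  ∫_{-π}^{π} sin(nx)^2 dx = π, ∫ cos(mx)^2 dx = π, and cross terms integrate to 0.
So ∫_{-π}^{π} f(x)^2 dx = 1^2 · π + 1^2 · π = (1 + 1)π.
Divide by 2π: (1 + 1)/2 = 1.
By Parseval, this equals Σ |c_n|^2.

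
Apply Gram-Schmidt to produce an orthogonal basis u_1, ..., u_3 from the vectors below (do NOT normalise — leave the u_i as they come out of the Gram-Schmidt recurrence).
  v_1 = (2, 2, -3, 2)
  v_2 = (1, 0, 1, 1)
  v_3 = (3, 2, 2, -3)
Orthogonal basis:
  u_1 = (2, 2, -3, 2)
  u_2 = (19/21, -2/21, 8/7, 19/21)
  u_3 = (79/31, 70/31, 28/31, -107/31)

Apply the Gram-Schmidt recurrence
  u_1 = v_1
  u_i = v_i − Σ_{j<i} ((v_i · u_j) / (u_j · u_j)) · u_j.

Step by step this gives:
  u_1 = (2, 2, -3, 2)
  u_2 = (19/21, -2/21, 8/7, 19/21)
  u_3 = (79/31, 70/31, 28/31, -107/31)

Orthogonality check:
  u_2 · u_1 = 0 (should be 0)
  u_3 · u_1 = 0 (should be 0)
  u_3 · u_2 = 0 (should be 0)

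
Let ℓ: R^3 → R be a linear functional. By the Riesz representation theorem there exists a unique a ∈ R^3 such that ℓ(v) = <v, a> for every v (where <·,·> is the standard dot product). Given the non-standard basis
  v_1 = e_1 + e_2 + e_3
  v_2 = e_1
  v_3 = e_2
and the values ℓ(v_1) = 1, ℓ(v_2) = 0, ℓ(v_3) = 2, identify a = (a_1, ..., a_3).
a = (0, 2, -1)

Write a = (a_1, ..., a_3) in the standard basis. For each basis vector v_i, ℓ(v_i) = <v_i, a> is a linear equation in the a_j's. Collect the n equations into a matrix system V a = ℓ, where row i of V is v_i (expressed in the standard basis). Since V is invertible (lower-triangular with 1s on the diagonal, up to permutation), solve by back-substitution:
  V =
[[1, 1, 1],
 [1, 0, 0],
 [0, 1, 0]]
  V a = (1, 0, 2)
Solving gives a = (0, 2, -1).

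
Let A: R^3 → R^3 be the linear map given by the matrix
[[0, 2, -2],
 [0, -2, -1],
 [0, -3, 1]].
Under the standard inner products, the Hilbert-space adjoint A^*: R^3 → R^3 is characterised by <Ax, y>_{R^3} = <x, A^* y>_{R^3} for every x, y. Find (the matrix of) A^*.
A^* = A^T =
[[0, 0, 0],
 [2, -2, -3],
 [-2, -1, 1]]

For real matrices with standard dot products, the defining identity <Ax, y> = <x, A^* y> gives (Ax)^T y = x^T (A^*) y, i.e. x^T A^T y = x^T (A^*) y. Since this holds for all x, y, we must have A^* = A^T. Therefore
A^* =
[[0, 0, 0],
 [2, -2, -3],
 [-2, -1, 1]].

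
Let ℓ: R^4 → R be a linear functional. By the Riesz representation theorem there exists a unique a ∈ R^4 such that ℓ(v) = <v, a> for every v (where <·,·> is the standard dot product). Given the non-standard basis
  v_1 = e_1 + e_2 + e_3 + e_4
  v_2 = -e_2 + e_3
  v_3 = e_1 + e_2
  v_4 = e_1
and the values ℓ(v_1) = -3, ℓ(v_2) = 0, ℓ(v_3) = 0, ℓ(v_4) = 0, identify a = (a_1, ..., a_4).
a = (0, 0, 0, -3)

Write a = (a_1, ..., a_4) in the standard basis. For each basis vector v_i, ℓ(v_i) = <v_i, a> is a linear equation in the a_j's. Collect the n equations into a matrix system V a = ℓ, where row i of V is v_i (expressed in the standard basis). Since V is invertible (lower-triangular with 1s on the diagonal, up to permutation), solve by back-substitution:
  V =
[[1, 1, 1, 1],
 [0, -1, 1, 0],
 [1, 1, 0, 0],
 [1, 0, 0, 0]]
  V a = (-3, 0, 0, 0)
Solving gives a = (0, 0, 0, -3).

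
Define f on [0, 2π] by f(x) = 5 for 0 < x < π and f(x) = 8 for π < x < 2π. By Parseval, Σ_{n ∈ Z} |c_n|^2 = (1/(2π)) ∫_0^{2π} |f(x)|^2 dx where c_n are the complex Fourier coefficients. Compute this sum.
Σ |c_n|^2 = 89/2

Parseval equates the L^2 energy of f (normalised by 1/(2π)) with the ℓ^2 sum of its Fourier coefficients: (1/(2π)) ∫_0^{2π} |f|^2 = Σ |c_n|^2.
Compute the left side: (1/(2π)) [∫_0^π 5^2 dx + ∫_π^{2π} 8^2 dx] = (1/(2π)) · (25π + 64π) = (25 + 64)/2 = 89/2.
So Σ_{n ∈ Z} |c_n|^2 = 89/2.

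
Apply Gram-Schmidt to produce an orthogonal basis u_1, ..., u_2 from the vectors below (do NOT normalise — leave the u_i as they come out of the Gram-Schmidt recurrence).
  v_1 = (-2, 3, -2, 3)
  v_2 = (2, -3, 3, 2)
Orthogonal basis:
  u_1 = (-2, 3, -2, 3)
  u_2 = (1, -3/2, 2, 7/2)

Apply the Gram-Schmidt recurrence
  u_1 = v_1
  u_i = v_i − Σ_{j<i} ((v_i · u_j) / (u_j · u_j)) · u_j.

Step by step this gives:
  u_1 = (-2, 3, -2, 3)
  u_2 = (1, -3/2, 2, 7/2)

Orthogonality check:
  u_2 · u_1 = 0 (should be 0)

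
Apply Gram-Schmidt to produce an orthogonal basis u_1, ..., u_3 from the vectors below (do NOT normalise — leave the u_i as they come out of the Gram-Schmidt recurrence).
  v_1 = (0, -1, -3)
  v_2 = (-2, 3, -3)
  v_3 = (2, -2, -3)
Orthogonal basis:
  u_1 = (0, -1, -3)
  u_2 = (-2, 18/5, -6/5)
  u_3 = (27/23, 27/46, -9/46)

Apply the Gram-Schmidt recurrence
  u_1 = v_1
  u_i = v_i − Σ_{j<i} ((v_i · u_j) / (u_j · u_j)) · u_j.

Step by step this gives:
  u_1 = (0, -1, -3)
  u_2 = (-2, 18/5, -6/5)
  u_3 = (27/23, 27/46, -9/46)

Orthogonality check:
  u_2 · u_1 = 0 (should be 0)
  u_3 · u_1 = 0 (should be 0)
  u_3 · u_2 = 0 (should be 0)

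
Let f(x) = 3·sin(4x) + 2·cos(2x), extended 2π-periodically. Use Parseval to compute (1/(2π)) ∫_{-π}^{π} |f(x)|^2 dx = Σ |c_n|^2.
Σ |c_n|^2 = 13/2

Expand |f|^2 and use orthogonality of {sin(nx), cos(mx)} on [-π, π]:
  ∫_{-π}^{π} sin(nx)^2 dx = π, ∫ cos(mx)^2 dx = π, and cross terms integrate to 0.
So ∫_{-π}^{π} f(x)^2 dx = 3^2 · π + 2^2 · π = (9 + 4)π.
Divide by 2π: (9 + 4)/2 = 13/2.
By Parseval, this equals Σ |c_n|^2.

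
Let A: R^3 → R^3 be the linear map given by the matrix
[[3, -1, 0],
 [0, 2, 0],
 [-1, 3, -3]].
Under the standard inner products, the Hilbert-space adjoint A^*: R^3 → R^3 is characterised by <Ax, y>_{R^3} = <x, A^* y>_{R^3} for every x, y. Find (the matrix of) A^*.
A^* = A^T =
[[3, 0, -1],
 [-1, 2, 3],
 [0, 0, -3]]

For real matrices with standard dot products, the defining identity <Ax, y> = <x, A^* y> gives (Ax)^T y = x^T (A^*) y, i.e. x^T A^T y = x^T (A^*) y. Since this holds for all x, y, we must have A^* = A^T. Therefore
A^* =
[[3, 0, -1],
 [-1, 2, 3],
 [0, 0, -3]].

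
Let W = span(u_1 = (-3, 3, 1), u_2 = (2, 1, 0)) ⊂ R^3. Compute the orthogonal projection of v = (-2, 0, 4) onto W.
proj_W(v) = (-103/43, 34/43, 19/43)

Set up U = [u_1 | ... | u_2] ∈ R^(3×2). The projector onto W = col(U) is P = U (U^T U)^(-1) U^T.
Compute U^T U =
  [19, -3]
  [-3, 5],
and U^T v = (10, -4).
Solve U^T U · c = U^T v for the coefficients: c = (19/43, -23/43). The projection is proj_W(v) = U c.
Check: (v - proj_W(v)) · u_1 = 0  (should be 0).
Check: (v - proj_W(v)) · u_2 = 0  (should be 0).
Result: proj_W(v) = (-103/43, 34/43, 19/43).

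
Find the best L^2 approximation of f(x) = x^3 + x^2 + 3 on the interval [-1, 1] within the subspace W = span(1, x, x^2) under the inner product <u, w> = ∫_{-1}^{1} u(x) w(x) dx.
g(x) = x^2 + 3*x/5 + 3

The best approximation g ∈ W is the orthogonal projection of f onto W. Writing g = a_0 + a_1 x + a_2 x^2, the coefficients solve the normal equations G · a = b where
  G_{ij} = <φ_i, φ_j> and b_i = <f, φ_i>, with φ_0 = 1, φ_1 = x, φ_2 = x^2.
G =
  [2, 0, 2/3]
  [0, 2/3, 0]
  [2/3, 0, 2/5],
b = (20/3, 2/5, 12/5).
Solving gives a_0 = 3, a_1 = 3/5, a_2 = 1, so
  g(x) = x^2 + 3*x/5 + 3.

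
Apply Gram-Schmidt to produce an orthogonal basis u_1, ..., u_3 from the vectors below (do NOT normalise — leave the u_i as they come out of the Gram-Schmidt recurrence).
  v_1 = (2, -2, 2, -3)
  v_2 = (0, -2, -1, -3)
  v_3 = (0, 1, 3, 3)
Orthogonal basis:
  u_1 = (2, -2, 2, -3)
  u_2 = (-22/21, -20/21, -43/21, -10/7)
  u_3 = (-168/173, -137/173, 112/173, 54/173)

Apply the Gram-Schmidt recurrence
  u_1 = v_1
  u_i = v_i − Σ_{j<i} ((v_i · u_j) / (u_j · u_j)) · u_j.

Step by step this gives:
  u_1 = (2, -2, 2, -3)
  u_2 = (-22/21, -20/21, -43/21, -10/7)
  u_3 = (-168/173, -137/173, 112/173, 54/173)

Orthogonality check:
  u_2 · u_1 = 0 (should be 0)
  u_3 · u_1 = 0 (should be 0)
  u_3 · u_2 = 0 (should be 0)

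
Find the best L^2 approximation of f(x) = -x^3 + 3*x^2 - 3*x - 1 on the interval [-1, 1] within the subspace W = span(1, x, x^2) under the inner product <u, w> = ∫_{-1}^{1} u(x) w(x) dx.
g(x) = 3*x^2 - 18*x/5 - 1

The best approximation g ∈ W is the orthogonal projection of f onto W. Writing g = a_0 + a_1 x + a_2 x^2, the coefficients solve the normal equations G · a = b where
  G_{ij} = <φ_i, φ_j> and b_i = <f, φ_i>, with φ_0 = 1, φ_1 = x, φ_2 = x^2.
G =
  [2, 0, 2/3]
  [0, 2/3, 0]
  [2/3, 0, 2/5],
b = (0, -12/5, 8/15).
Solving gives a_0 = -1, a_1 = -18/5, a_2 = 3, so
  g(x) = 3*x^2 - 18*x/5 - 1.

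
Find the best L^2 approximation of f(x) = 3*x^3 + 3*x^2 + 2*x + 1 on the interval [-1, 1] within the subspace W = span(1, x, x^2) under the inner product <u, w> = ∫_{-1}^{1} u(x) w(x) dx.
g(x) = 3*x^2 + 19*x/5 + 1

The best approximation g ∈ W is the orthogonal projection of f onto W. Writing g = a_0 + a_1 x + a_2 x^2, the coefficients solve the normal equations G · a = b where
  G_{ij} = <φ_i, φ_j> and b_i = <f, φ_i>, with φ_0 = 1, φ_1 = x, φ_2 = x^2.
G =
  [2, 0, 2/3]
  [0, 2/3, 0]
  [2/3, 0, 2/5],
b = (4, 38/15, 28/15).
Solving gives a_0 = 1, a_1 = 19/5, a_2 = 3, so
  g(x) = 3*x^2 + 19*x/5 + 1.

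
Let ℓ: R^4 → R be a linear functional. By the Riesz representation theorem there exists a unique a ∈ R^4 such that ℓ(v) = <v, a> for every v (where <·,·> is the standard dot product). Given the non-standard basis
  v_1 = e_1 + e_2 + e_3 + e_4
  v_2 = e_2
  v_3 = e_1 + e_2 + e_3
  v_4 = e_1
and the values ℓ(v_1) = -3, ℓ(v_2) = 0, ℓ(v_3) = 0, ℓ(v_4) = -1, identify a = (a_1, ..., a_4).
a = (-1, 0, 1, -3)

Write a = (a_1, ..., a_4) in the standard basis. For each basis vector v_i, ℓ(v_i) = <v_i, a> is a linear equation in the a_j's. Collect the n equations into a matrix system V a = ℓ, where row i of V is v_i (expressed in the standard basis). Since V is invertible (lower-triangular with 1s on the diagonal, up to permutation), solve by back-substitution:
  V =
[[1, 1, 1, 1],
 [0, 1, 0, 0],
 [1, 1, 1, 0],
 [1, 0, 0, 0]]
  V a = (-3, 0, 0, -1)
Solving gives a = (-1, 0, 1, -3).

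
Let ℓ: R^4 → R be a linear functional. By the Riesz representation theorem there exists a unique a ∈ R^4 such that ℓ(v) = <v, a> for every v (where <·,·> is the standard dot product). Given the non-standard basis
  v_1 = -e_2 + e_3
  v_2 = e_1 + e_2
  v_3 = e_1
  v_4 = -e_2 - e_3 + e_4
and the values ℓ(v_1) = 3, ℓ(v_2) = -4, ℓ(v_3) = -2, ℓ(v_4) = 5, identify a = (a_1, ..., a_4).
a = (-2, -2, 1, 4)

Write a = (a_1, ..., a_4) in the standard basis. For each basis vector v_i, ℓ(v_i) = <v_i, a> is a linear equation in the a_j's. Collect the n equations into a matrix system V a = ℓ, where row i of V is v_i (expressed in the standard basis). Since V is invertible (lower-triangular with 1s on the diagonal, up to permutation), solve by back-substitution:
  V =
[[0, -1, 1, 0],
 [1, 1, 0, 0],
 [1, 0, 0, 0],
 [0, -1, -1, 1]]
  V a = (3, -4, -2, 5)
Solving gives a = (-2, -2, 1, 4).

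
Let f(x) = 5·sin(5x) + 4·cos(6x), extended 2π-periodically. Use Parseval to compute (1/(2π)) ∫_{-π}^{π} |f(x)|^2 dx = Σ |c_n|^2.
Σ |c_n|^2 = 41/2

Expand |f|^2 and use orthogonality of {sin(nx), cos(mx)} on [-π, π]:
  ∫_{-π}^{π} sin(nx)^2 dx = π, ∫ cos(mx)^2 dx = π, and cross terms integrate to 0.
So ∫_{-π}^{π} f(x)^2 dx = 5^2 · π + 4^2 · π = (25 + 16)π.
Divide by 2π: (25 + 16)/2 = 41/2.
By Parseval, this equals Σ |c_n|^2.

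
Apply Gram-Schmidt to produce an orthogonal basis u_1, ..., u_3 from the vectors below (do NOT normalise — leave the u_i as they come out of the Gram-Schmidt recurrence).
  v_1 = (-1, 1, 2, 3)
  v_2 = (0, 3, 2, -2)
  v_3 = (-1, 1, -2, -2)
Orthogonal basis:
  u_1 = (-1, 1, 2, 3)
  u_2 = (1/15, 44/15, 28/15, -11/5)
  u_3 = (-393/254, 117/127, -168/127, 15/254)

Apply the Gram-Schmidt recurrence
  u_1 = v_1
  u_i = v_i − Σ_{j<i} ((v_i · u_j) / (u_j · u_j)) · u_j.

Step by step this gives:
  u_1 = (-1, 1, 2, 3)
  u_2 = (1/15, 44/15, 28/15, -11/5)
  u_3 = (-393/254, 117/127, -168/127, 15/254)

Orthogonality check:
  u_2 · u_1 = 0 (should be 0)
  u_3 · u_1 = 0 (should be 0)
  u_3 · u_2 = 0 (should be 0)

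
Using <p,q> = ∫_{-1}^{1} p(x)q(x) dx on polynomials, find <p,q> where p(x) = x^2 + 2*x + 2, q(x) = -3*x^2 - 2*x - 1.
<p,q> = -188/15

Expand the product: p(x)·q(x) = -3*x^4 - 8*x^3 - 11*x^2 - 6*x - 2.
∫_{-1}^{1} of each monomial x^k gives [2/(k+1) if k even, 0 if k odd]. Integrating term-by-term (or equivalently evaluating the antiderivative F(x) = -3*x^5/5 - 2*x^4 - 11*x^3/3 - 3*x^2 - 2*x at the endpoints):
  F(1) − F(−1) = -169/15 − (19/15) = -188/15.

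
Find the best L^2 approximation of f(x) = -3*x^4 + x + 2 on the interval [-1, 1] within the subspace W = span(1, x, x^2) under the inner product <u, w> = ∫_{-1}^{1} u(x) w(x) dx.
g(x) = -18*x^2/7 + x + 79/35

The best approximation g ∈ W is the orthogonal projection of f onto W. Writing g = a_0 + a_1 x + a_2 x^2, the coefficients solve the normal equations G · a = b where
  G_{ij} = <φ_i, φ_j> and b_i = <f, φ_i>, with φ_0 = 1, φ_1 = x, φ_2 = x^2.
G =
  [2, 0, 2/3]
  [0, 2/3, 0]
  [2/3, 0, 2/5],
b = (14/5, 2/3, 10/21).
Solving gives a_0 = 79/35, a_1 = 1, a_2 = -18/7, so
  g(x) = -18*x^2/7 + x + 79/35.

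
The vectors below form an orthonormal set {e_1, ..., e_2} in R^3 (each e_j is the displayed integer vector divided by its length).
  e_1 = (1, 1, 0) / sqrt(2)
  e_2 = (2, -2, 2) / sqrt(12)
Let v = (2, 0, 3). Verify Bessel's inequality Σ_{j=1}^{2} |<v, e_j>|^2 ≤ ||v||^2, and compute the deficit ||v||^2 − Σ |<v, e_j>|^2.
Σ |<v, e_j>|^2 = 31/3; ||v||^2 = 13; deficit = 8/3

Write each e_j = u_j / sqrt(<u_j, u_j>) where u_j is the displayed integer vector. Then <v, e_j> = <v, u_j> / sqrt(<u_j, u_j>), so |<v, e_j>|^2 = <v, u_j>^2 / <u_j, u_j>.
Coefficients: <v, e_1> = 2/sqrt(2), <v, e_2> = 10/sqrt(12).
Square and sum: Σ |<v, e_j>|^2 = 31/3.
Compute ||v||^2 = v·v = 13.
Deficit = 13 − 31/3 = 8/3 ≥ 0, confirming Bessel's inequality. (The deficit equals ||v − Σ <v,e_j> e_j||^2, the squared distance from v to span{e_j}.)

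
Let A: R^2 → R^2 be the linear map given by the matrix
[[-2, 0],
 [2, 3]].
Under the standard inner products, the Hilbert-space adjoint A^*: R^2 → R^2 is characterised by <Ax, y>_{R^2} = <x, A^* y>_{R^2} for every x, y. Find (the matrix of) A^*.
A^* = A^T =
[[-2, 2],
 [0, 3]]

For real matrices with standard dot products, the defining identity <Ax, y> = <x, A^* y> gives (Ax)^T y = x^T (A^*) y, i.e. x^T A^T y = x^T (A^*) y. Since this holds for all x, y, we must have A^* = A^T. Therefore
A^* =
[[-2, 2],
 [0, 3]].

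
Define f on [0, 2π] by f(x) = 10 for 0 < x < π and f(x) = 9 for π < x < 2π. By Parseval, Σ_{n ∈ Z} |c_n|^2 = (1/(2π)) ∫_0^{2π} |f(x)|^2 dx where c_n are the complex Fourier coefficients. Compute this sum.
Σ |c_n|^2 = 181/2

Parseval equates the L^2 energy of f (normalised by 1/(2π)) with the ℓ^2 sum of its Fourier coefficients: (1/(2π)) ∫_0^{2π} |f|^2 = Σ |c_n|^2.
Compute the left side: (1/(2π)) [∫_0^π 10^2 dx + ∫_π^{2π} 9^2 dx] = (1/(2π)) · (100π + 81π) = (100 + 81)/2 = 181/2.
So Σ_{n ∈ Z} |c_n|^2 = 181/2.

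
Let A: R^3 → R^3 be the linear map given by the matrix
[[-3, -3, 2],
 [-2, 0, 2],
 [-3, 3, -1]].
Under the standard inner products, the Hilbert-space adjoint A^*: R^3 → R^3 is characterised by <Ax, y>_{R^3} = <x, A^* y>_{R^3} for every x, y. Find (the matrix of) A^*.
A^* = A^T =
[[-3, -2, -3],
 [-3, 0, 3],
 [2, 2, -1]]

For real matrices with standard dot products, the defining identity <Ax, y> = <x, A^* y> gives (Ax)^T y = x^T (A^*) y, i.e. x^T A^T y = x^T (A^*) y. Since this holds for all x, y, we must have A^* = A^T. Therefore
A^* =
[[-3, -2, -3],
 [-3, 0, 3],
 [2, 2, -1]].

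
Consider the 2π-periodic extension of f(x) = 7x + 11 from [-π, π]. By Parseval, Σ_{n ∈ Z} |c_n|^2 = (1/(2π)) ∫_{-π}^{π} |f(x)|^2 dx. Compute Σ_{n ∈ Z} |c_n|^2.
Σ |c_n|^2 = 49π^2/3 + 121

Expand and integrate term by term over [-π, π]:
  ∫ (7x)^2 dx = 49·(2π^3/3); ∫ 2·7·(11)·x dx = 0 (odd integrand); ∫ 11^2 dx = 121·2π.
So (1/(2π)) ∫_{-π}^{π} (7x + 11)^2 dx = 49π^2/3 + 121 = 49π^2/3 + 121.
Parseval ⇒ Σ |c_n|^2 = 49π^2/3 + 121.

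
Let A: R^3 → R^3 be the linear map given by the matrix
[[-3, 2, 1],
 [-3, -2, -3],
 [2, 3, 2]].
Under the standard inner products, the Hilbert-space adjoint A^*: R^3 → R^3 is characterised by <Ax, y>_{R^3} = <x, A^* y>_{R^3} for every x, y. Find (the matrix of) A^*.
A^* = A^T =
[[-3, -3, 2],
 [2, -2, 3],
 [1, -3, 2]]

For real matrices with standard dot products, the defining identity <Ax, y> = <x, A^* y> gives (Ax)^T y = x^T (A^*) y, i.e. x^T A^T y = x^T (A^*) y. Since this holds for all x, y, we must have A^* = A^T. Therefore
A^* =
[[-3, -3, 2],
 [2, -2, 3],
 [1, -3, 2]].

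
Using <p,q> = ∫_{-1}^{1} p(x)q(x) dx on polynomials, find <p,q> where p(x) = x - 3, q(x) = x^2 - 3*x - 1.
<p,q> = 2

Expand the product: p(x)·q(x) = x^3 - 6*x^2 + 8*x + 3.
∫_{-1}^{1} of each monomial x^k gives [2/(k+1) if k even, 0 if k odd]. Integrating term-by-term (or equivalently evaluating the antiderivative F(x) = x^4/4 - 2*x^3 + 4*x^2 + 3*x at the endpoints):
  F(1) − F(−1) = 21/4 − (13/4) = 2.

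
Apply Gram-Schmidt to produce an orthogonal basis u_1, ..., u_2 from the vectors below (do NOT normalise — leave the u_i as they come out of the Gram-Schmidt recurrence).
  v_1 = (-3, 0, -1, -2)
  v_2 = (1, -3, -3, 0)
Orthogonal basis:
  u_1 = (-3, 0, -1, -2)
  u_2 = (1, -3, -3, 0)

Apply the Gram-Schmidt recurrence
  u_1 = v_1
  u_i = v_i − Σ_{j<i} ((v_i · u_j) / (u_j · u_j)) · u_j.

Step by step this gives:
  u_1 = (-3, 0, -1, -2)
  u_2 = (1, -3, -3, 0)

Orthogonality check:
  u_2 · u_1 = 0 (should be 0)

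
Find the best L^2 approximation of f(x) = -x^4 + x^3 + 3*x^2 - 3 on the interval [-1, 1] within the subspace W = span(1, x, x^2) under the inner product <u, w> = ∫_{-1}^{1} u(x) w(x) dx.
g(x) = 15*x^2/7 + 3*x/5 - 102/35

The best approximation g ∈ W is the orthogonal projection of f onto W. Writing g = a_0 + a_1 x + a_2 x^2, the coefficients solve the normal equations G · a = b where
  G_{ij} = <φ_i, φ_j> and b_i = <f, φ_i>, with φ_0 = 1, φ_1 = x, φ_2 = x^2.
G =
  [2, 0, 2/3]
  [0, 2/3, 0]
  [2/3, 0, 2/5],
b = (-22/5, 2/5, -38/35).
Solving gives a_0 = -102/35, a_1 = 3/5, a_2 = 15/7, so
  g(x) = 15*x^2/7 + 3*x/5 - 102/35.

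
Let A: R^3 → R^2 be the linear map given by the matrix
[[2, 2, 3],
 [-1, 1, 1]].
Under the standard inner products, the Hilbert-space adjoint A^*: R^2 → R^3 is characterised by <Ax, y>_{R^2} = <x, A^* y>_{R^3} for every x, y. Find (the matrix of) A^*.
A^* = A^T =
[[2, -1],
 [2, 1],
 [3, 1]]

For real matrices with standard dot products, the defining identity <Ax, y> = <x, A^* y> gives (Ax)^T y = x^T (A^*) y, i.e. x^T A^T y = x^T (A^*) y. Since this holds for all x, y, we must have A^* = A^T. Therefore
A^* =
[[2, -1],
 [2, 1],
 [3, 1]].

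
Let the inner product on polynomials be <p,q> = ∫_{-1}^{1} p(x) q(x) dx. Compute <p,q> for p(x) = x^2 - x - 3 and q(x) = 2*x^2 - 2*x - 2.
<p,q> = 44/5

Expand the product: p(x)·q(x) = 2*x^4 - 4*x^3 - 6*x^2 + 8*x + 6.
∫_{-1}^{1} of each monomial x^k gives [2/(k+1) if k even, 0 if k odd]. Integrating term-by-term (or equivalently evaluating the antiderivative F(x) = 2*x^5/5 - x^4 - 2*x^3 + 4*x^2 + 6*x at the endpoints):
  F(1) − F(−1) = 37/5 − (-7/5) = 44/5.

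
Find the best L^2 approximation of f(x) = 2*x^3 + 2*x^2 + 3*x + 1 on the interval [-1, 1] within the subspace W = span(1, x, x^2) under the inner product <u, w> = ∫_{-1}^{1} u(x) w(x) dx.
g(x) = 2*x^2 + 21*x/5 + 1

The best approximation g ∈ W is the orthogonal projection of f onto W. Writing g = a_0 + a_1 x + a_2 x^2, the coefficients solve the normal equations G · a = b where
  G_{ij} = <φ_i, φ_j> and b_i = <f, φ_i>, with φ_0 = 1, φ_1 = x, φ_2 = x^2.
G =
  [2, 0, 2/3]
  [0, 2/3, 0]
  [2/3, 0, 2/5],
b = (10/3, 14/5, 22/15).
Solving gives a_0 = 1, a_1 = 21/5, a_2 = 2, so
  g(x) = 2*x^2 + 21*x/5 + 1.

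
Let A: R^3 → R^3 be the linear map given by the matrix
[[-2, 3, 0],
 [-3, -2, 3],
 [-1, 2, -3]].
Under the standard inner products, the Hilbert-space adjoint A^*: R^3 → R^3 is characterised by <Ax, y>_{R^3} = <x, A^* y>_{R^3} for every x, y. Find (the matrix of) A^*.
A^* = A^T =
[[-2, -3, -1],
 [3, -2, 2],
 [0, 3, -3]]

For real matrices with standard dot products, the defining identity <Ax, y> = <x, A^* y> gives (Ax)^T y = x^T (A^*) y, i.e. x^T A^T y = x^T (A^*) y. Since this holds for all x, y, we must have A^* = A^T. Therefore
A^* =
[[-2, -3, -1],
 [3, -2, 2],
 [0, 3, -3]].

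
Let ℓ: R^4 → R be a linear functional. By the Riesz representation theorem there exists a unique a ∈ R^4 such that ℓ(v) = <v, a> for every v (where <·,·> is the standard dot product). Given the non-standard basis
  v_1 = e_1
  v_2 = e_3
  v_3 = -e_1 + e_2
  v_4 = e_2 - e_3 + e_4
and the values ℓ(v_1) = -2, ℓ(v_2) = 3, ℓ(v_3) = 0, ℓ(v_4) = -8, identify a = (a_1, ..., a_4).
a = (-2, -2, 3, -3)

Write a = (a_1, ..., a_4) in the standard basis. For each basis vector v_i, ℓ(v_i) = <v_i, a> is a linear equation in the a_j's. Collect the n equations into a matrix system V a = ℓ, where row i of V is v_i (expressed in the standard basis). Since V is invertible (lower-triangular with 1s on the diagonal, up to permutation), solve by back-substitution:
  V =
[[1, 0, 0, 0],
 [0, 0, 1, 0],
 [-1, 1, 0, 0],
 [0, 1, -1, 1]]
  V a = (-2, 3, 0, -8)
Solving gives a = (-2, -2, 3, -3).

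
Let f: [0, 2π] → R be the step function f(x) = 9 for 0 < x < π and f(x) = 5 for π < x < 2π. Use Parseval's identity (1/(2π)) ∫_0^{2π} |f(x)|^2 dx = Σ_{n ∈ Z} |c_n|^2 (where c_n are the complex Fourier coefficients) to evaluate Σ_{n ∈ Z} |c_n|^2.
Σ |c_n|^2 = 53

Parseval equates the L^2 energy of f (normalised by 1/(2π)) with the ℓ^2 sum of its Fourier coefficients: (1/(2π)) ∫_0^{2π} |f|^2 = Σ |c_n|^2.
Compute the left side: (1/(2π)) [∫_0^π 9^2 dx + ∫_π^{2π} 5^2 dx] = (1/(2π)) · (81π + 25π) = (81 + 25)/2 = 53.
So Σ_{n ∈ Z} |c_n|^2 = 53.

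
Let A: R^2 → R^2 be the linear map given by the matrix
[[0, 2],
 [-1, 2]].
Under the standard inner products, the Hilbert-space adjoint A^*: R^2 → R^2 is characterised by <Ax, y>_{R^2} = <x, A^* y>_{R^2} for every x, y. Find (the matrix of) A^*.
A^* = A^T =
[[0, -1],
 [2, 2]]

For real matrices with standard dot products, the defining identity <Ax, y> = <x, A^* y> gives (Ax)^T y = x^T (A^*) y, i.e. x^T A^T y = x^T (A^*) y. Since this holds for all x, y, we must have A^* = A^T. Therefore
A^* =
[[0, -1],
 [2, 2]].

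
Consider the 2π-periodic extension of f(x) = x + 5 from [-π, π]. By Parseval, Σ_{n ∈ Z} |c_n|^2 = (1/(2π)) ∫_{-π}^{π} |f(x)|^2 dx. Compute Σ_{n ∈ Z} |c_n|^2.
Σ |c_n|^2 = π^2/3 + 25

Expand and integrate term by term over [-π, π]:
  ∫ (x)^2 dx = 1·(2π^3/3); ∫ 2·1·(5)·x dx = 0 (odd integrand); ∫ 5^2 dx = 25·2π.
So (1/(2π)) ∫_{-π}^{π} (x + 5)^2 dx = 1π^2/3 + 25 = π^2/3 + 25.
Parseval ⇒ Σ |c_n|^2 = π^2/3 + 25.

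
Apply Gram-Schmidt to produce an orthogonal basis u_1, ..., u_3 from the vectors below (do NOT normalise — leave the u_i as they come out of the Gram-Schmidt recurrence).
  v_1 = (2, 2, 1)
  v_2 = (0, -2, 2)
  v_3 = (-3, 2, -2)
Orthogonal basis:
  u_1 = (2, 2, 1)
  u_2 = (4/9, -14/9, 20/9)
  u_3 = (-27/17, 18/17, 18/17)

Apply the Gram-Schmidt recurrence
  u_1 = v_1
  u_i = v_i − Σ_{j<i} ((v_i · u_j) / (u_j · u_j)) · u_j.

Step by step this gives:
  u_1 = (2, 2, 1)
  u_2 = (4/9, -14/9, 20/9)
  u_3 = (-27/17, 18/17, 18/17)

Orthogonality check:
  u_2 · u_1 = 0 (should be 0)
  u_3 · u_1 = 0 (should be 0)
  u_3 · u_2 = 0 (should be 0)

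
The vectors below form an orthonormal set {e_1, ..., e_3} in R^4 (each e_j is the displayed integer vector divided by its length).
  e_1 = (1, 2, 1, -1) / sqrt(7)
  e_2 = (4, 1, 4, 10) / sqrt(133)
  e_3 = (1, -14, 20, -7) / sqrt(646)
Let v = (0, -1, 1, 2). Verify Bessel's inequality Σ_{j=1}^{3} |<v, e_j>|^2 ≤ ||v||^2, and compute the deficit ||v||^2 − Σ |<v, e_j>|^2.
Σ |<v, e_j>|^2 = 100/17; ||v||^2 = 6; deficit = 2/17

Write each e_j = u_j / sqrt(<u_j, u_j>) where u_j is the displayed integer vector. Then <v, e_j> = <v, u_j> / sqrt(<u_j, u_j>), so |<v, e_j>|^2 = <v, u_j>^2 / <u_j, u_j>.
Coefficients: <v, e_1> = -3/sqrt(7), <v, e_2> = 23/sqrt(133), <v, e_3> = 20/sqrt(646).
Square and sum: Σ |<v, e_j>|^2 = 100/17.
Compute ||v||^2 = v·v = 6.
Deficit = 6 − 100/17 = 2/17 ≥ 0, confirming Bessel's inequality. (The deficit equals ||v − Σ <v,e_j> e_j||^2, the squared distance from v to span{e_j}.)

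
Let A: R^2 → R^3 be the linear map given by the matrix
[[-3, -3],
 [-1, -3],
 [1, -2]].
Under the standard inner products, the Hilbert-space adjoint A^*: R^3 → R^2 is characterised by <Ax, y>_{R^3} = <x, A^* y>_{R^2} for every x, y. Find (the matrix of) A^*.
A^* = A^T =
[[-3, -1, 1],
 [-3, -3, -2]]

For real matrices with standard dot products, the defining identity <Ax, y> = <x, A^* y> gives (Ax)^T y = x^T (A^*) y, i.e. x^T A^T y = x^T (A^*) y. Since this holds for all x, y, we must have A^* = A^T. Therefore
A^* =
[[-3, -1, 1],
 [-3, -3, -2]].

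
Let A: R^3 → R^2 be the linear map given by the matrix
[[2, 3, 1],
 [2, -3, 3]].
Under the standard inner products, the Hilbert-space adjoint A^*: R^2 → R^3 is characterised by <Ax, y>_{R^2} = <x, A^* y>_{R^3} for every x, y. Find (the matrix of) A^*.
A^* = A^T =
[[2, 2],
 [3, -3],
 [1, 3]]

For real matrices with standard dot products, the defining identity <Ax, y> = <x, A^* y> gives (Ax)^T y = x^T (A^*) y, i.e. x^T A^T y = x^T (A^*) y. Since this holds for all x, y, we must have A^* = A^T. Therefore
A^* =
[[2, 2],
 [3, -3],
 [1, 3]].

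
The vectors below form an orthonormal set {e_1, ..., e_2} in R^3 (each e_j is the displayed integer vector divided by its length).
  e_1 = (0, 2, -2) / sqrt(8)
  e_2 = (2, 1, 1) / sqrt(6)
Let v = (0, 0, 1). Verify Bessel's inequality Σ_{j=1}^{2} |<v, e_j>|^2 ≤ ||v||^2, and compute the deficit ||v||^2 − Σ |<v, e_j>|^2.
Σ |<v, e_j>|^2 = 2/3; ||v||^2 = 1; deficit = 1/3

Write each e_j = u_j / sqrt(<u_j, u_j>) where u_j is the displayed integer vector. Then <v, e_j> = <v, u_j> / sqrt(<u_j, u_j>), so |<v, e_j>|^2 = <v, u_j>^2 / <u_j, u_j>.
Coefficients: <v, e_1> = -2/sqrt(8), <v, e_2> = 1/sqrt(6).
Square and sum: Σ |<v, e_j>|^2 = 2/3.
Compute ||v||^2 = v·v = 1.
Deficit = 1 − 2/3 = 1/3 ≥ 0, confirming Bessel's inequality. (The deficit equals ||v − Σ <v,e_j> e_j||^2, the squared distance from v to span{e_j}.)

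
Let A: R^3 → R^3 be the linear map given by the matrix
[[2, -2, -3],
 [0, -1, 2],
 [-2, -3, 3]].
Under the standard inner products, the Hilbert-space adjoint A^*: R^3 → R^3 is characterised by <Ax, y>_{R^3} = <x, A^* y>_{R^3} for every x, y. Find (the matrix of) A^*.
A^* = A^T =
[[2, 0, -2],
 [-2, -1, -3],
 [-3, 2, 3]]

For real matrices with standard dot products, the defining identity <Ax, y> = <x, A^* y> gives (Ax)^T y = x^T (A^*) y, i.e. x^T A^T y = x^T (A^*) y. Since this holds for all x, y, we must have A^* = A^T. Therefore
A^* =
[[2, 0, -2],
 [-2, -1, -3],
 [-3, 2, 3]].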